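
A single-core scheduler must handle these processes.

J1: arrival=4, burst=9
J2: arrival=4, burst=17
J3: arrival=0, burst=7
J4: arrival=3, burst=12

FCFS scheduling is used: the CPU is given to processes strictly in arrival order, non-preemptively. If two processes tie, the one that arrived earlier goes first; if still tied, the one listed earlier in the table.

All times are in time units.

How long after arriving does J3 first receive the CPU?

0

Schedule: | J3 0-7 | J4 7-19 | J1 19-28 | J2 28-45 |
Completion: J1=28  J2=45  J3=7  J4=19
Turnaround (C−A): J1=24  J2=41  J3=7  J4=16
Response(J3) = first start − arrival = 0 − 0 = 0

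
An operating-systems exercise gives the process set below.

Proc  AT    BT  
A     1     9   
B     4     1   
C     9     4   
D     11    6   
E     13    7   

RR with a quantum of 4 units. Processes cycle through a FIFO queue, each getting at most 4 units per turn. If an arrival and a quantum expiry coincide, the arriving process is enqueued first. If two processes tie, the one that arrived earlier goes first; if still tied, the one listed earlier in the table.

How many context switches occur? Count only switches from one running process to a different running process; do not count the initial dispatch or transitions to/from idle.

8

Gantt: | idle 0-1 | A 1-5 | B 5-6 | A 6-10 | C 10-14 | A 14-15 | D 15-19 | E 19-23 | D 23-25 | E 25-28 |
Completion: A=15  B=6  C=14  D=25  E=28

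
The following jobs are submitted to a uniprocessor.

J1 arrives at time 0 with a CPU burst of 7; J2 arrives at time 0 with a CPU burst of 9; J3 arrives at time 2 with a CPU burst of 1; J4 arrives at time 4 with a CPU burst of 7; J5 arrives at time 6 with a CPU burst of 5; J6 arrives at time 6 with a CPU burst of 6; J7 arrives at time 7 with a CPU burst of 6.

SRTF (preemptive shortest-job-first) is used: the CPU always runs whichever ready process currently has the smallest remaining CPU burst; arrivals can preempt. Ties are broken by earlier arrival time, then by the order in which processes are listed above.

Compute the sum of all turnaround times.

116

Gantt: | J1 0-2 | J3 2-3 | J1 3-8 | J5 8-13 | J6 13-19 | J7 19-25 | J4 25-32 | J2 32-41 |
Completion: J1=8  J2=41  J3=3  J4=32  J5=13  J6=19  J7=25
Turnaround = completion − arrival: J1=8, J2=41, J3=1, J4=28, J5=7, J6=13, J7=18
Total turnaround = 8 + 41 + 1 + 28 + 7 + 13 + 18 = 116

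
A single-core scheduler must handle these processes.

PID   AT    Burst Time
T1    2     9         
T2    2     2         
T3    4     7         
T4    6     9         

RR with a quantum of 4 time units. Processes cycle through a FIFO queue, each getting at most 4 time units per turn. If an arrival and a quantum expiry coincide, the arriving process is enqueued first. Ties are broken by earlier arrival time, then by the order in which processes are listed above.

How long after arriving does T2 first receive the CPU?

4

Gantt: | idle 0-2 | T1 2-6 | T2 6-8 | T3 8-12 | T4 12-16 | T1 16-20 | T3 20-23 | T4 23-27 | T1 27-28 | T4 28-29 |
Completion: T1=28  T2=8  T3=23  T4=29
Turnaround (C−A): T1=26  T2=6  T3=19  T4=23
Response(T2) = first start − arrival = 6 − 2 = 4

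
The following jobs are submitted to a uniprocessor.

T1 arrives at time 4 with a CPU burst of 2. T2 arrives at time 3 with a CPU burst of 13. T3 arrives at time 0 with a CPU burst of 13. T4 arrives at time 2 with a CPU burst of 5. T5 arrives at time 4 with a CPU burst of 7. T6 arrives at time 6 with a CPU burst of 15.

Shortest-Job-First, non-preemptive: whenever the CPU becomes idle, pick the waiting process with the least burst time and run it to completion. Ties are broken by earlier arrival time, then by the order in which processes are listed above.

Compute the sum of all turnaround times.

151

Timeline: | T3 0-13 | T1 13-15 | T4 15-20 | T5 20-27 | T2 27-40 | T6 40-55 |
Completion: T1=15  T2=40  T3=13  T4=20  T5=27  T6=55
Turnaround (C−A): T1=11  T2=37  T3=13  T4=18  T5=23  T6=49
Turnaround = completion − arrival: T1=11, T2=37, T3=13, T4=18, T5=23, T6=49
Total turnaround = 11 + 37 + 13 + 18 + 23 + 49 = 151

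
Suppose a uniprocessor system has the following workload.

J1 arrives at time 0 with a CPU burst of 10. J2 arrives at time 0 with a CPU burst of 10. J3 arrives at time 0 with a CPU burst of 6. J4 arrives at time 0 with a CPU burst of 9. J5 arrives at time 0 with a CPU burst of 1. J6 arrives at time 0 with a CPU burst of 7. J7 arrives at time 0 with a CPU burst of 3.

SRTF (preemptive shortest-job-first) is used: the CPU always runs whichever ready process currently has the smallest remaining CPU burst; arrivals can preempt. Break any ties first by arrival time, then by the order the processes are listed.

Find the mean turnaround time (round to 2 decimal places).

Schedule: | J5 0-1 | J7 1-4 | J3 4-10 | J6 10-17 | J4 17-26 | J1 26-36 | J2 36-46 |
Completion: J1=36  J2=46  J3=10  J4=26  J5=1  J6=17  J7=4
Turnaround times: J1=36, J2=46, J3=10, J4=26, J5=1, J6=17, J7=4
Average turnaround = (36+46+10+26+1+17+4) / 7 = 140/7 = 20.00

20.00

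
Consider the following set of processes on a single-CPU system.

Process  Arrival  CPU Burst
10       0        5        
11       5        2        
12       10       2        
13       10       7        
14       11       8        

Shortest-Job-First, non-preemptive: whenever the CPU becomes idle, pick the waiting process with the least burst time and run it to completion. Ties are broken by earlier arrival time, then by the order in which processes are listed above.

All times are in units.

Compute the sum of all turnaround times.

Gantt: | 10 0-5 | 11 5-7 | idle 7-10 | 12 10-12 | 13 12-19 | 14 19-27 |
Completion: 10=5  11=7  12=12  13=19  14=27
Turnaround = completion − arrival: 10=5, 11=2, 12=2, 13=9, 14=16
Total turnaround = 5 + 2 + 2 + 9 + 16 = 34

34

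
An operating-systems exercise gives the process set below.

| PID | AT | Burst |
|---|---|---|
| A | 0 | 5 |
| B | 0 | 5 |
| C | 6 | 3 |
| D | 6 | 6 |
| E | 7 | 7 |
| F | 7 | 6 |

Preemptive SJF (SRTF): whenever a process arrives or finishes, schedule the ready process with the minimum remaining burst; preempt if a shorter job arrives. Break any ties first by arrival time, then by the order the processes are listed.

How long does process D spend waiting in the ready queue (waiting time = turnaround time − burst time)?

Timeline: | A 0-5 | B 5-6 | C 6-9 | B 9-13 | D 13-19 | F 19-25 | E 25-32 |
Completion: A=5  B=13  C=9  D=19  E=32  F=25
Turnaround (C−A): A=5  B=13  C=3  D=13  E=25  F=18
Waiting(D) = turnaround − burst = 13 − 6 = 7

7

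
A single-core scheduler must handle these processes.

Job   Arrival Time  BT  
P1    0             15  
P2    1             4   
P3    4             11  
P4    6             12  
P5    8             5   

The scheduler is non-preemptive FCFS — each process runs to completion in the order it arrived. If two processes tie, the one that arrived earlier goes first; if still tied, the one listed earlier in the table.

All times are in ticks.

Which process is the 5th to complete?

P5

Timeline: | P1 0-15 | P2 15-19 | P3 19-30 | P4 30-42 | P5 42-47 |
Completion: P1=15  P2=19  P3=30  P4=42  P5=47
Turnaround (C−A): P1=15  P2=18  P3=26  P4=36  P5=39
Finish order: P1 → P2 → P3 → P4 → P5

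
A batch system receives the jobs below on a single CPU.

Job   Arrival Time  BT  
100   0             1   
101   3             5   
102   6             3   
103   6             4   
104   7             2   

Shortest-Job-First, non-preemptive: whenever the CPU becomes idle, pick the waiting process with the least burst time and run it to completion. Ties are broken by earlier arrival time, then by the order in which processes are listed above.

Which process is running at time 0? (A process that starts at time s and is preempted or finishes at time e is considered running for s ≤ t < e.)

Gantt: | 100 0-1 | idle 1-3 | 101 3-8 | 104 8-10 | 102 10-13 | 103 13-17 |
Completion: 100=1  101=8  102=13  103=17  104=10
Turnaround (C−A): 100=1  101=5  102=7  103=11  104=3

100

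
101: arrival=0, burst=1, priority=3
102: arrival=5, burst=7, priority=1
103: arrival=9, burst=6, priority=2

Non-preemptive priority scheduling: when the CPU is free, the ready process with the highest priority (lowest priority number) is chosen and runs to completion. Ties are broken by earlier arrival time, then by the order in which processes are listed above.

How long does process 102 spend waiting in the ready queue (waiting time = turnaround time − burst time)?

Gantt: | 101 0-1 | idle 1-5 | 102 5-12 | 103 12-18 |
Completion: 101=1  102=12  103=18
Turnaround (C−A): 101=1  102=7  103=9
Waiting(102) = turnaround − burst = 7 − 7 = 0

0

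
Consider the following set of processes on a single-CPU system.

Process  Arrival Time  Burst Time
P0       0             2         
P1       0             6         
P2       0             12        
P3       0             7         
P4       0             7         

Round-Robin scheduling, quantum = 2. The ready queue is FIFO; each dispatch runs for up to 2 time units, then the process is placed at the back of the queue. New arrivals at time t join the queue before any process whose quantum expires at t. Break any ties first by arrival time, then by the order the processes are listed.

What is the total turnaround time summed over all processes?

115

Timeline: | P0 0-2 | P1 2-4 | P2 4-6 | P3 6-8 | P4 8-10 | P1 10-12 | P2 12-14 | P3 14-16 | P4 16-18 | P1 18-20 | P2 20-22 | P3 22-24 | P4 24-26 | P2 26-28 | P3 28-29 | P4 29-30 | P2 30-34 |
Completion: P0=2  P1=20  P2=34  P3=29  P4=30
Turnaround (C−A): P0=2  P1=20  P2=34  P3=29  P4=30
Turnaround = completion − arrival: P0=2, P1=20, P2=34, P3=29, P4=30
Total turnaround = 2 + 20 + 34 + 29 + 30 = 115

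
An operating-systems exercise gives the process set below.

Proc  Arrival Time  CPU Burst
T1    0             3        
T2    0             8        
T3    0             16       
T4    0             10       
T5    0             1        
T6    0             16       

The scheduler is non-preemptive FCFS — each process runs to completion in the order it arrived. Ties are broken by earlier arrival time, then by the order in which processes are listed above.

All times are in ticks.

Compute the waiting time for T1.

0

Schedule: | T1 0-3 | T2 3-11 | T3 11-27 | T4 27-37 | T5 37-38 | T6 38-54 |
Completion: T1=3  T2=11  T3=27  T4=37  T5=38  T6=54
Waiting(T1) = turnaround − burst = 3 − 3 = 0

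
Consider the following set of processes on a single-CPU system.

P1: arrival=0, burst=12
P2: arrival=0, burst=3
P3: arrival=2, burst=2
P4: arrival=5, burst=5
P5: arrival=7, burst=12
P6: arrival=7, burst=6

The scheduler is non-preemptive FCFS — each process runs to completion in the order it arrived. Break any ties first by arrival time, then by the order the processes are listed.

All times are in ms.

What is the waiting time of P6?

Gantt: | P1 0-12 | P2 12-15 | P3 15-17 | P4 17-22 | P5 22-34 | P6 34-40 |
Completion: P1=12  P2=15  P3=17  P4=22  P5=34  P6=40
Turnaround (C−A): P1=12  P2=15  P3=15  P4=17  P5=27  P6=33
Waiting(P6) = turnaround − burst = 33 − 6 = 27

27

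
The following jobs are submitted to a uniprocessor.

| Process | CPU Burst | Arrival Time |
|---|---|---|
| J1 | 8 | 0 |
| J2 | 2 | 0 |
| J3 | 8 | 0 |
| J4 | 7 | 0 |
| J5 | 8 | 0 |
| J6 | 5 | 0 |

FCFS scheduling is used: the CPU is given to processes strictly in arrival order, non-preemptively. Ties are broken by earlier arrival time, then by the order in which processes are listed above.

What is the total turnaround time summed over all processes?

132

Schedule: | J1 0-8 | J2 8-10 | J3 10-18 | J4 18-25 | J5 25-33 | J6 33-38 |
Completion: J1=8  J2=10  J3=18  J4=25  J5=33  J6=38
Turnaround (C−A): J1=8  J2=10  J3=18  J4=25  J5=33  J6=38
Turnaround = completion − arrival: J1=8, J2=10, J3=18, J4=25, J5=33, J6=38
Total turnaround = 8 + 10 + 18 + 25 + 33 + 38 = 132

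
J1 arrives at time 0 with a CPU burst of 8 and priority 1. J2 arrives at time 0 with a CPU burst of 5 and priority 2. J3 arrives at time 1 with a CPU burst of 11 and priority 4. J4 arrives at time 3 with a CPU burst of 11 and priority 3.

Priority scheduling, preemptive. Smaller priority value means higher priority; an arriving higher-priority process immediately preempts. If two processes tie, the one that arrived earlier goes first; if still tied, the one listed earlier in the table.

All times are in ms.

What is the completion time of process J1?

Gantt: | J1 0-8 | J2 8-13 | J4 13-24 | J3 24-35 |
Completion: J1=8  J2=13  J3=35  J4=24
Turnaround (C−A): J1=8  J2=13  J3=34  J4=21

8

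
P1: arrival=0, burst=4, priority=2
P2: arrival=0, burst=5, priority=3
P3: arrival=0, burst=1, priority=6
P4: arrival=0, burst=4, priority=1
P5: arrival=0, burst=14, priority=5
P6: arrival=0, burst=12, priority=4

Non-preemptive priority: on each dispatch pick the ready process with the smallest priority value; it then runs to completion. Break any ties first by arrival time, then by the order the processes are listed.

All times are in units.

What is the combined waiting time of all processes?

89

Gantt: | P4 0-4 | P1 4-8 | P2 8-13 | P6 13-25 | P5 25-39 | P3 39-40 |
Completion: P1=8  P2=13  P3=40  P4=4  P5=39  P6=25
Turnaround (C−A): P1=8  P2=13  P3=40  P4=4  P5=39  P6=25
Waiting = turnaround − burst: P1=4, P2=8, P3=39, P4=0, P5=25, P6=13
Total waiting = 4 + 8 + 39 + 0 + 25 + 13 = 89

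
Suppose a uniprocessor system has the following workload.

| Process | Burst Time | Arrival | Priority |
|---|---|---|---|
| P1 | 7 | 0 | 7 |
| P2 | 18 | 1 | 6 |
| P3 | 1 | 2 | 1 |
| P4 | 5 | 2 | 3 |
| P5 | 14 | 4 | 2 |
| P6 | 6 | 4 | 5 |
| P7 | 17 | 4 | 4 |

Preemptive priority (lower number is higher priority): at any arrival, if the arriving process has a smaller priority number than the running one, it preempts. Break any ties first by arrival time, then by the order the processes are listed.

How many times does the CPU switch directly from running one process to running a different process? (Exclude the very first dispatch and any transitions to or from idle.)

Schedule: | P1 0-1 | P2 1-2 | P3 2-3 | P4 3-4 | P5 4-18 | P4 18-22 | P7 22-39 | P6 39-45 | P2 45-62 | P1 62-68 |
Completion: P1=68  P2=62  P3=3  P4=22  P5=18  P6=45  P7=39

9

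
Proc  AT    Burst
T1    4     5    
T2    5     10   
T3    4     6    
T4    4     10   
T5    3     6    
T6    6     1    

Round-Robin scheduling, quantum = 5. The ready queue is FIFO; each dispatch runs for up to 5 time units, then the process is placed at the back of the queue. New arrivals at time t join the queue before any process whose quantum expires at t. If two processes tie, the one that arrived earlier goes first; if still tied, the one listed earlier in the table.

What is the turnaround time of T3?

27

Schedule: | idle 0-3 | T5 3-8 | T1 8-13 | T3 13-18 | T4 18-23 | T2 23-28 | T6 28-29 | T5 29-30 | T3 30-31 | T4 31-36 | T2 36-41 |
Completion: T1=13  T2=41  T3=31  T4=36  T5=30  T6=29
Turnaround(T3) = completion − arrival = 31 − 4 = 27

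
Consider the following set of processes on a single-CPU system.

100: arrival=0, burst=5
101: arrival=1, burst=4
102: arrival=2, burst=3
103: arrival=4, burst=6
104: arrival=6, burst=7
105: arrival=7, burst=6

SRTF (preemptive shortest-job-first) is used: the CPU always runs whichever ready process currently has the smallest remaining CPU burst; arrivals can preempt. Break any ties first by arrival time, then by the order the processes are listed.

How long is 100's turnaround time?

Schedule: | 100 0-5 | 102 5-8 | 101 8-12 | 103 12-18 | 105 18-24 | 104 24-31 |
Completion: 100=5  101=12  102=8  103=18  104=31  105=24
Turnaround (C−A): 100=5  101=11  102=6  103=14  104=25  105=17
Turnaround(100) = completion − arrival = 5 − 0 = 5

5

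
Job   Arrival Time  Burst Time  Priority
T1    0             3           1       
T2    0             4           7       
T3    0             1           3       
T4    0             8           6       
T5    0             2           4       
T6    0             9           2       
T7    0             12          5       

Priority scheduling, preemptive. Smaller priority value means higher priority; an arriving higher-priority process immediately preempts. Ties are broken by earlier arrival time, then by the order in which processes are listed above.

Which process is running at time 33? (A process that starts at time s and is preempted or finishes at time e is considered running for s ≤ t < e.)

T4

Gantt: | T1 0-3 | T6 3-12 | T3 12-13 | T5 13-15 | T7 15-27 | T4 27-35 | T2 35-39 |
Completion: T1=3  T2=39  T3=13  T4=35  T5=15  T6=12  T7=27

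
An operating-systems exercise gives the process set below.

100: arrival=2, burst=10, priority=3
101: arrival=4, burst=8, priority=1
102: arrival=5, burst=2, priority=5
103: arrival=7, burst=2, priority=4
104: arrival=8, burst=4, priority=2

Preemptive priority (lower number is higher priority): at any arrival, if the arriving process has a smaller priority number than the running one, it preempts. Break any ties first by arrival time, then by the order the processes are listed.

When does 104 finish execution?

16

Timeline: | idle 0-2 | 100 2-4 | 101 4-12 | 104 12-16 | 100 16-24 | 103 24-26 | 102 26-28 |
Completion: 100=24  101=12  102=28  103=26  104=16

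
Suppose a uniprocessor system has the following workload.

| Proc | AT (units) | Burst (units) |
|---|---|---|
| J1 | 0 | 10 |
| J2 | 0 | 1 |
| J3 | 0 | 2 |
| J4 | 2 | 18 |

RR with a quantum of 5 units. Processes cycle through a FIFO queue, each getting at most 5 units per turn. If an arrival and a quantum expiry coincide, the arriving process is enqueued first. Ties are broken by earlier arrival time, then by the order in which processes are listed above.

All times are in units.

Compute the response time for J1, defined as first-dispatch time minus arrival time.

0

Timeline: | J1 0-5 | J2 5-6 | J3 6-8 | J4 8-13 | J1 13-18 | J4 18-31 |
Completion: J1=18  J2=6  J3=8  J4=31
Turnaround (C−A): J1=18  J2=6  J3=8  J4=29
Response(J1) = first start − arrival = 0 − 0 = 0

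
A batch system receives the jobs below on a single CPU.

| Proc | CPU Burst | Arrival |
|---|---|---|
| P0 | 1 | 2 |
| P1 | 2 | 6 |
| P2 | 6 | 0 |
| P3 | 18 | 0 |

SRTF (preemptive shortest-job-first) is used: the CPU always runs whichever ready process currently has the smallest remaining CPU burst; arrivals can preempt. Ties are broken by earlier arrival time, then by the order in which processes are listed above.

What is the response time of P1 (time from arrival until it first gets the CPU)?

1

Schedule: | P2 0-2 | P0 2-3 | P2 3-7 | P1 7-9 | P3 9-27 |
Completion: P0=3  P1=9  P2=7  P3=27
Response(P1) = first start − arrival = 7 − 6 = 1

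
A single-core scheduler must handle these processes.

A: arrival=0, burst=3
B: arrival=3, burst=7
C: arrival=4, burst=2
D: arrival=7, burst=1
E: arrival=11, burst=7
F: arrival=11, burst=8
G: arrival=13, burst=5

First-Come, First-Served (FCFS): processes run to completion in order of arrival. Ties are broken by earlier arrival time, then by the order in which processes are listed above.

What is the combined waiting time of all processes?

Schedule: | A 0-3 | B 3-10 | C 10-12 | D 12-13 | E 13-20 | F 20-28 | G 28-33 |
Completion: A=3  B=10  C=12  D=13  E=20  F=28  G=33
Turnaround (C−A): A=3  B=7  C=8  D=6  E=9  F=17  G=20
Waiting = turnaround − burst: A=0, B=0, C=6, D=5, E=2, F=9, G=15
Total waiting = 0 + 0 + 6 + 5 + 2 + 9 + 15 = 37

37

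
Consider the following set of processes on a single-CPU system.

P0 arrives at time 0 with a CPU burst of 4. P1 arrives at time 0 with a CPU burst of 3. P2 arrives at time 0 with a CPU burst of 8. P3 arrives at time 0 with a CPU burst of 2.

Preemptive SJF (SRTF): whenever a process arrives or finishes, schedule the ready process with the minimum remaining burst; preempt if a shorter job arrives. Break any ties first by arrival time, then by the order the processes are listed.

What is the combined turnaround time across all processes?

33

Gantt: | P3 0-2 | P1 2-5 | P0 5-9 | P2 9-17 |
Completion: P0=9  P1=5  P2=17  P3=2
Turnaround (C−A): P0=9  P1=5  P2=17  P3=2
Turnaround = completion − arrival: P0=9, P1=5, P2=17, P3=2
Total turnaround = 9 + 5 + 17 + 2 = 33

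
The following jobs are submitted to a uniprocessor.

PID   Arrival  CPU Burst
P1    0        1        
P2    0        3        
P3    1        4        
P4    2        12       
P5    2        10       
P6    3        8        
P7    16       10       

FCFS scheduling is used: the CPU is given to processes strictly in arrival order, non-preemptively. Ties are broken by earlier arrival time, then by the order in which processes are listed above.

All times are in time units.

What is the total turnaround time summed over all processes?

125

Schedule: | P1 0-1 | P2 1-4 | P3 4-8 | P4 8-20 | P5 20-30 | P6 30-38 | P7 38-48 |
Completion: P1=1  P2=4  P3=8  P4=20  P5=30  P6=38  P7=48
Turnaround (C−A): P1=1  P2=4  P3=7  P4=18  P5=28  P6=35  P7=32
Turnaround = completion − arrival: P1=1, P2=4, P3=7, P4=18, P5=28, P6=35, P7=32
Total turnaround = 1 + 4 + 7 + 18 + 28 + 35 + 32 = 125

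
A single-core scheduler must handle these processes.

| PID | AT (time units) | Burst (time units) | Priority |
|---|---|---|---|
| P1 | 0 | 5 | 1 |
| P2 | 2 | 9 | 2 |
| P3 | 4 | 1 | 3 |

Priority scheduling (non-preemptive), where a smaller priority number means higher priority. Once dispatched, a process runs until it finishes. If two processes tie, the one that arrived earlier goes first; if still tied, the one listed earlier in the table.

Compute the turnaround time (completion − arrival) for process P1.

5

Gantt: | P1 0-5 | P2 5-14 | P3 14-15 |
Completion: P1=5  P2=14  P3=15
Turnaround (C−A): P1=5  P2=12  P3=11
Turnaround(P1) = completion − arrival = 5 − 0 = 5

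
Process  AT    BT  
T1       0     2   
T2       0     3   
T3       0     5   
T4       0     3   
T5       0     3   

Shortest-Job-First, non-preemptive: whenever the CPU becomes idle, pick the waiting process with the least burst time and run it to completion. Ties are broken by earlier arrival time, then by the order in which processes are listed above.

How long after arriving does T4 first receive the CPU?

5

Gantt: | T1 0-2 | T2 2-5 | T4 5-8 | T5 8-11 | T3 11-16 |
Completion: T1=2  T2=5  T3=16  T4=8  T5=11
Response(T4) = first start − arrival = 5 − 0 = 5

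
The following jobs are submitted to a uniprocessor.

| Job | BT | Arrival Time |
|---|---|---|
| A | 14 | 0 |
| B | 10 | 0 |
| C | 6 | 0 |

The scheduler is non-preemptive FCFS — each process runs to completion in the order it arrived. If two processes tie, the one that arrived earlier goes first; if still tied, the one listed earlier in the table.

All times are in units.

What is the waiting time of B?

14

Schedule: | A 0-14 | B 14-24 | C 24-30 |
Completion: A=14  B=24  C=30
Waiting(B) = turnaround − burst = 24 − 10 = 14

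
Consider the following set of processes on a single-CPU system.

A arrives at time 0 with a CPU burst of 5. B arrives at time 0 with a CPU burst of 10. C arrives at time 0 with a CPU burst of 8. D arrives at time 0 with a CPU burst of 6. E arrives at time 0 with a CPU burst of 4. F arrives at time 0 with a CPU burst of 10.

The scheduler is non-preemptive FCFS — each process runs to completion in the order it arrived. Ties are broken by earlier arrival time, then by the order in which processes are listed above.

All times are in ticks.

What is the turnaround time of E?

33

Schedule: | A 0-5 | B 5-15 | C 15-23 | D 23-29 | E 29-33 | F 33-43 |
Completion: A=5  B=15  C=23  D=29  E=33  F=43
Turnaround (C−A): A=5  B=15  C=23  D=29  E=33  F=43
Turnaround(E) = completion − arrival = 33 − 0 = 33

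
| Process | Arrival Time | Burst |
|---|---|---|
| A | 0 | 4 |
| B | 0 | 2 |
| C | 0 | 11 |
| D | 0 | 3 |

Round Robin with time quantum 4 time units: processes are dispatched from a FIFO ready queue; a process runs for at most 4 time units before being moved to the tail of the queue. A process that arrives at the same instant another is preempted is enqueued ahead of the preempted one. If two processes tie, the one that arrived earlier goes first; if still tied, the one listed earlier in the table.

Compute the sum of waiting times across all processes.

23

Schedule: | A 0-4 | B 4-6 | C 6-10 | D 10-13 | C 13-20 |
Completion: A=4  B=6  C=20  D=13
Turnaround (C−A): A=4  B=6  C=20  D=13
Waiting = turnaround − burst: A=0, B=4, C=9, D=10
Total waiting = 0 + 4 + 9 + 10 = 23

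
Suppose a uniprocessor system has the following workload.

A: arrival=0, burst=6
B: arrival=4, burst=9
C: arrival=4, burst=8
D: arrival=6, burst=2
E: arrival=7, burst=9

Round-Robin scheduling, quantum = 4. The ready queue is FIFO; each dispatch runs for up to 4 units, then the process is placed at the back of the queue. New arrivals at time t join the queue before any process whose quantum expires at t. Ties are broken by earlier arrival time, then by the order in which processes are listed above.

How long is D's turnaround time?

10

Gantt: | A 0-4 | B 4-8 | C 8-12 | A 12-14 | D 14-16 | E 16-20 | B 20-24 | C 24-28 | E 28-32 | B 32-33 | E 33-34 |
Completion: A=14  B=33  C=28  D=16  E=34
Turnaround(D) = completion − arrival = 16 − 6 = 10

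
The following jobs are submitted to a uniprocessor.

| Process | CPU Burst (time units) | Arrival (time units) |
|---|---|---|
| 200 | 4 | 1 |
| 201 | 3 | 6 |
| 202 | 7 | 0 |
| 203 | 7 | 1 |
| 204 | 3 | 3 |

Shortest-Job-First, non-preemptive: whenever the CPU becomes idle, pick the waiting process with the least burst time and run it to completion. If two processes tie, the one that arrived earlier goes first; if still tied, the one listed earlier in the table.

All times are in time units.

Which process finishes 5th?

203

Gantt: | 202 0-7 | 204 7-10 | 201 10-13 | 200 13-17 | 203 17-24 |
Completion: 200=17  201=13  202=7  203=24  204=10
Finish order: 202 → 204 → 201 → 200 → 203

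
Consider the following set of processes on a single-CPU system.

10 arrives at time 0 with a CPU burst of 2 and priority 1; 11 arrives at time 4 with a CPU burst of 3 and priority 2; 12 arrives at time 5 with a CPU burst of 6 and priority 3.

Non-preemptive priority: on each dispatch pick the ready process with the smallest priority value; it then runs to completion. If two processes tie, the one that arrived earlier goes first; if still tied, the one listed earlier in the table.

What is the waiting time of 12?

2

Schedule: | 10 0-2 | idle 2-4 | 11 4-7 | 12 7-13 |
Completion: 10=2  11=7  12=13
Waiting(12) = turnaround − burst = 8 − 6 = 2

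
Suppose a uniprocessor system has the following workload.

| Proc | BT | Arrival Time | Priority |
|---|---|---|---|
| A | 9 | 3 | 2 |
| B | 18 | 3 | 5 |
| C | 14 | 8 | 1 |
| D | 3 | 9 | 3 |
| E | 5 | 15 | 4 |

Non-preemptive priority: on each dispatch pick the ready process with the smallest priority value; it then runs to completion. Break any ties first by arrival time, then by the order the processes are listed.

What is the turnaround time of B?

49

Gantt: | idle 0-3 | A 3-12 | C 12-26 | D 26-29 | E 29-34 | B 34-52 |
Completion: A=12  B=52  C=26  D=29  E=34
Turnaround (C−A): A=9  B=49  C=18  D=20  E=19
Turnaround(B) = completion − arrival = 52 − 3 = 49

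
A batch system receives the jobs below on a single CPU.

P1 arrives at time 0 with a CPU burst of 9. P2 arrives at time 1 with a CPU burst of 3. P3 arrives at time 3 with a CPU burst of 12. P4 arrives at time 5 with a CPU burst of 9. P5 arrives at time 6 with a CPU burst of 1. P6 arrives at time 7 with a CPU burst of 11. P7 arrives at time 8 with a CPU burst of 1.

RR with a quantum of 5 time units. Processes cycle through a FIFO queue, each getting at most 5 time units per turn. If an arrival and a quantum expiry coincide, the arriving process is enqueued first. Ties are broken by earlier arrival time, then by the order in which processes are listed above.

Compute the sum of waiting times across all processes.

135

Timeline: | P1 0-5 | P2 5-8 | P3 8-13 | P4 13-18 | P1 18-22 | P5 22-23 | P6 23-28 | P7 28-29 | P3 29-34 | P4 34-38 | P6 38-43 | P3 43-45 | P6 45-46 |
Completion: P1=22  P2=8  P3=45  P4=38  P5=23  P6=46  P7=29
Waiting = turnaround − burst: P1=13, P2=4, P3=30, P4=24, P5=16, P6=28, P7=20
Total waiting = 13 + 4 + 30 + 24 + 16 + 28 + 20 = 135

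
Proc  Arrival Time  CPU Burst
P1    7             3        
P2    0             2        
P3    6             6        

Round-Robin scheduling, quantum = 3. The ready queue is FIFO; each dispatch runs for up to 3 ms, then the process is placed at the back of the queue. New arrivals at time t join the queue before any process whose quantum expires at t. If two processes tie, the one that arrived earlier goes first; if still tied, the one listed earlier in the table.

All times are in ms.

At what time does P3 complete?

15

Timeline: | P2 0-2 | idle 2-6 | P3 6-9 | P1 9-12 | P3 12-15 |
Completion: P1=12  P2=2  P3=15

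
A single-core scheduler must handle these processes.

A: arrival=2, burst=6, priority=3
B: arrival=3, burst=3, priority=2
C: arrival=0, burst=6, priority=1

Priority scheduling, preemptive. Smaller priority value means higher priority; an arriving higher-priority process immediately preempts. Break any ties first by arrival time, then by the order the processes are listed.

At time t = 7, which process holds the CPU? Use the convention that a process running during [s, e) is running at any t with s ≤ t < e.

B

Schedule: | C 0-6 | B 6-9 | A 9-15 |
Completion: A=15  B=9  C=6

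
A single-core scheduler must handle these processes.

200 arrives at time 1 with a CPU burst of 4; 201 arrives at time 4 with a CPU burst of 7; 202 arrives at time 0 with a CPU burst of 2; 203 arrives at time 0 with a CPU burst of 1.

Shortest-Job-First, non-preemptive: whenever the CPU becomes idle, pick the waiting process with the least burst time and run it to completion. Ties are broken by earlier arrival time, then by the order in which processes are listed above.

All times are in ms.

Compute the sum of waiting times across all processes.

Timeline: | 203 0-1 | 202 1-3 | 200 3-7 | 201 7-14 |
Completion: 200=7  201=14  202=3  203=1
Turnaround (C−A): 200=6  201=10  202=3  203=1
Waiting = turnaround − burst: 200=2, 201=3, 202=1, 203=0
Total waiting = 2 + 3 + 1 + 0 = 6

6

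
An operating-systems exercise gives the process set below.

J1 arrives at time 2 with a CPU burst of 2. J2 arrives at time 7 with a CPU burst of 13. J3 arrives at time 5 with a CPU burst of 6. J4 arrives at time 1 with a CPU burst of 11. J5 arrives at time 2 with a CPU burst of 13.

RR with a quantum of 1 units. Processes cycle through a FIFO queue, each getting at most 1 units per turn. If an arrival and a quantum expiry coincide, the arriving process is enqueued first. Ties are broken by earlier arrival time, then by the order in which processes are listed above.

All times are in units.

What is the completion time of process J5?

44

Timeline: | idle 0-1 | J4 1-2 | J1 2-3 | J5 3-4 | J4 4-5 | J1 5-6 | J5 6-7 | J3 7-8 | J4 8-9 | J2 9-10 | J5 10-11 | J3 11-12 | J4 12-13 | J2 13-14 | J5 14-15 | J3 15-16 | J4 16-17 | J2 17-18 | J5 18-19 | J3 19-20 | J4 20-21 | J2 21-22 | J5 22-23 | J3 23-24 | J4 24-25 | J2 25-26 | J5 26-27 | J3 27-28 | J4 28-29 | J2 29-30 | J5 30-31 | J4 31-32 | J2 32-33 | J5 33-34 | J4 34-35 | J2 35-36 | J5 36-37 | J4 37-38 | J2 38-39 | J5 39-40 | J2 40-41 | J5 41-42 | J2 42-43 | J5 43-44 | J2 44-46 |
Completion: J1=6  J2=46  J3=28  J4=38  J5=44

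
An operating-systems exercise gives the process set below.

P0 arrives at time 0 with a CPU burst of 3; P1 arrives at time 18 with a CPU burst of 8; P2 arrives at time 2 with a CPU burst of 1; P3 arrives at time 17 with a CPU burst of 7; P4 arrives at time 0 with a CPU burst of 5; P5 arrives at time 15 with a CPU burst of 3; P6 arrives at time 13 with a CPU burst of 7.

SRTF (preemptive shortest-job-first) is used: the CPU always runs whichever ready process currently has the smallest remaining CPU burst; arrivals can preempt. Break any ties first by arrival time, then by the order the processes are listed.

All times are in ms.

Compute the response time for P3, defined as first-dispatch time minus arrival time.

6

Schedule: | P0 0-3 | P2 3-4 | P4 4-9 | idle 9-13 | P6 13-15 | P5 15-18 | P6 18-23 | P3 23-30 | P1 30-38 |
Completion: P0=3  P1=38  P2=4  P3=30  P4=9  P5=18  P6=23
Response(P3) = first start − arrival = 23 − 17 = 6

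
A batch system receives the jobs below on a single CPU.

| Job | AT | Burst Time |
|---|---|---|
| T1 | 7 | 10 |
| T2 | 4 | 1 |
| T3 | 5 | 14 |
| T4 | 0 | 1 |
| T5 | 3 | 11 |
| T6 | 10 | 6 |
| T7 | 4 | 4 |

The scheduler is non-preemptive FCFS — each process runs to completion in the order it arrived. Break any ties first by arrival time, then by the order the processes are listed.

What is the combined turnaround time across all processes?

Gantt: | T4 0-1 | idle 1-3 | T5 3-14 | T2 14-15 | T7 15-19 | T3 19-33 | T1 33-43 | T6 43-49 |
Completion: T1=43  T2=15  T3=33  T4=1  T5=14  T6=49  T7=19
Turnaround (C−A): T1=36  T2=11  T3=28  T4=1  T5=11  T6=39  T7=15
Turnaround = completion − arrival: T1=36, T2=11, T3=28, T4=1, T5=11, T6=39, T7=15
Total turnaround = 36 + 11 + 28 + 1 + 11 + 39 + 15 = 141

141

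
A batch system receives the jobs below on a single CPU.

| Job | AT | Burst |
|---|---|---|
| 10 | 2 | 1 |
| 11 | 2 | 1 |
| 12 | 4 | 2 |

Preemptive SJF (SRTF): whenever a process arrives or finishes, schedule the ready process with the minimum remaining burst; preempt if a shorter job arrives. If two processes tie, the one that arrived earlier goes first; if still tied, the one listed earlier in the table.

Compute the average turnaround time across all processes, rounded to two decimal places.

Timeline: | idle 0-2 | 10 2-3 | 11 3-4 | 12 4-6 |
Completion: 10=3  11=4  12=6
Turnaround (C−A): 10=1  11=2  12=2
Turnaround times: 10=1, 11=2, 12=2
Average turnaround = (1+2+2) / 3 = 5/3 = 1.67

1.67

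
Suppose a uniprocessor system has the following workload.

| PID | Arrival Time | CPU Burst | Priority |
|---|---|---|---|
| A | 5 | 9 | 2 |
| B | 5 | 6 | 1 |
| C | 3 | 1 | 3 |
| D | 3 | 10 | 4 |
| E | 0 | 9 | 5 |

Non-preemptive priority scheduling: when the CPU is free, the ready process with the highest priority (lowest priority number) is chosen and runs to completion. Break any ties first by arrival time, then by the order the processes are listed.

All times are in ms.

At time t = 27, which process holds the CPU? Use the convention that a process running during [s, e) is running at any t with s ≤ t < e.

Schedule: | E 0-9 | B 9-15 | A 15-24 | C 24-25 | D 25-35 |
Completion: A=24  B=15  C=25  D=35  E=9
Turnaround (C−A): A=19  B=10  C=22  D=32  E=9

D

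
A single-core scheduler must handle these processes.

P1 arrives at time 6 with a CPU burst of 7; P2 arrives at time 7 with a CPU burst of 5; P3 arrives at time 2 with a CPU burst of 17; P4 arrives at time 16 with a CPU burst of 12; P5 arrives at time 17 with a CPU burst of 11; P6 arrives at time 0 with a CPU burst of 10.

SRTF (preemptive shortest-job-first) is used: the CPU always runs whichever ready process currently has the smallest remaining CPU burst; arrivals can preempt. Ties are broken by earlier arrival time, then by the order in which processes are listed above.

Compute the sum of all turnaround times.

Timeline: | P6 0-10 | P2 10-15 | P1 15-22 | P5 22-33 | P4 33-45 | P3 45-62 |
Completion: P1=22  P2=15  P3=62  P4=45  P5=33  P6=10
Turnaround (C−A): P1=16  P2=8  P3=60  P4=29  P5=16  P6=10
Turnaround = completion − arrival: P1=16, P2=8, P3=60, P4=29, P5=16, P6=10
Total turnaround = 16 + 8 + 60 + 29 + 16 + 10 = 139

139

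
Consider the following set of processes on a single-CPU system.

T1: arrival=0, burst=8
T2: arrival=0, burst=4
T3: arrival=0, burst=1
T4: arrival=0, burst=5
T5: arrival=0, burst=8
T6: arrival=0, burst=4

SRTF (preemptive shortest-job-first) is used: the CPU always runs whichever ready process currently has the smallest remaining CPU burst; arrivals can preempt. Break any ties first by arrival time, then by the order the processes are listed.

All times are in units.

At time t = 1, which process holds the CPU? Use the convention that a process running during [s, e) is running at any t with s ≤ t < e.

T2

Schedule: | T3 0-1 | T2 1-5 | T6 5-9 | T4 9-14 | T1 14-22 | T5 22-30 |
Completion: T1=22  T2=5  T3=1  T4=14  T5=30  T6=9
Turnaround (C−A): T1=22  T2=5  T3=1  T4=14  T5=30  T6=9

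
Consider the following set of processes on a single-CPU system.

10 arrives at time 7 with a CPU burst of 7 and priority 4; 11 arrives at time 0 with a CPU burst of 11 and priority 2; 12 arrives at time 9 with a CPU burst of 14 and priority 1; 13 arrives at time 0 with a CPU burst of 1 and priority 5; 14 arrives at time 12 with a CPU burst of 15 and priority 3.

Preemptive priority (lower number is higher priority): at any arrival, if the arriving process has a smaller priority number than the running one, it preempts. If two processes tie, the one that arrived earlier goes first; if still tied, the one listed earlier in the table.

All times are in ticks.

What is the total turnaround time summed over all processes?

155

Schedule: | 11 0-9 | 12 9-23 | 11 23-25 | 14 25-40 | 10 40-47 | 13 47-48 |
Completion: 10=47  11=25  12=23  13=48  14=40
Turnaround = completion − arrival: 10=40, 11=25, 12=14, 13=48, 14=28
Total turnaround = 40 + 25 + 14 + 48 + 28 = 155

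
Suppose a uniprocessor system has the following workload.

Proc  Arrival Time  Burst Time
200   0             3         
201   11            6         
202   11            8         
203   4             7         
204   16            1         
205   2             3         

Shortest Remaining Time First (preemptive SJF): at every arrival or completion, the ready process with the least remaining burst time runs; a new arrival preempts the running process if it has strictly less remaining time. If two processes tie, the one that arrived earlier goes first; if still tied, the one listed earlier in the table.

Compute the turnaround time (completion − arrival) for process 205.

4

Gantt: | 200 0-3 | 205 3-6 | 203 6-13 | 201 13-16 | 204 16-17 | 201 17-20 | 202 20-28 |
Completion: 200=3  201=20  202=28  203=13  204=17  205=6
Turnaround(205) = completion − arrival = 6 − 2 = 4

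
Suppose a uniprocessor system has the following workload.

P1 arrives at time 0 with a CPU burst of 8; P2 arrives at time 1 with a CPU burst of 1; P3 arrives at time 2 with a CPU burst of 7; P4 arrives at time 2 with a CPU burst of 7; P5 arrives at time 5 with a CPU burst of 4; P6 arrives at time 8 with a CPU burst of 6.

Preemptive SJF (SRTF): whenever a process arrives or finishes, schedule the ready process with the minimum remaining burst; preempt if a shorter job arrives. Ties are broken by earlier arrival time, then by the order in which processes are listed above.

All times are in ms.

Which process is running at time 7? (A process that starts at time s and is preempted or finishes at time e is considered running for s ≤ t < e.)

Timeline: | P1 0-1 | P2 1-2 | P1 2-9 | P5 9-13 | P6 13-19 | P3 19-26 | P4 26-33 |
Completion: P1=9  P2=2  P3=26  P4=33  P5=13  P6=19
Turnaround (C−A): P1=9  P2=1  P3=24  P4=31  P5=8  P6=11

P1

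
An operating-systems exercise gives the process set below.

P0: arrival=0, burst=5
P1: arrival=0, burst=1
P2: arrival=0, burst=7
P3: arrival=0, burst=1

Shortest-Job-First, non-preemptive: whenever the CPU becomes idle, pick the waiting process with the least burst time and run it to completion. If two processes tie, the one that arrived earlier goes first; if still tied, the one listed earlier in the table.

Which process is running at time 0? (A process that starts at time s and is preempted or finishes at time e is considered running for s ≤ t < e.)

Timeline: | P1 0-1 | P3 1-2 | P0 2-7 | P2 7-14 |
Completion: P0=7  P1=1  P2=14  P3=2
Turnaround (C−A): P0=7  P1=1  P2=14  P3=2

P1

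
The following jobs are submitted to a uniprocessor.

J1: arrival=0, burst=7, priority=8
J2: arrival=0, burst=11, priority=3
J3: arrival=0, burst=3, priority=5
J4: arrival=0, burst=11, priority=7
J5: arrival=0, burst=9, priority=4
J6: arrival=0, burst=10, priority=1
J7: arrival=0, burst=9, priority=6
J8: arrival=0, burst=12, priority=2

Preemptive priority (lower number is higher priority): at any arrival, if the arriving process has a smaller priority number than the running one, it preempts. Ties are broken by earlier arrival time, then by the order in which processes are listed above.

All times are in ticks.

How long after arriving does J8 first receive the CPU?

Schedule: | J6 0-10 | J8 10-22 | J2 22-33 | J5 33-42 | J3 42-45 | J7 45-54 | J4 54-65 | J1 65-72 |
Completion: J1=72  J2=33  J3=45  J4=65  J5=42  J6=10  J7=54  J8=22
Turnaround (C−A): J1=72  J2=33  J3=45  J4=65  J5=42  J6=10  J7=54  J8=22
Response(J8) = first start − arrival = 10 − 0 = 10

10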